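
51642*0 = 0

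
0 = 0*198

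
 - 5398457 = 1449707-6848164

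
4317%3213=1104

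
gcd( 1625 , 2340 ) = 65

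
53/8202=53/8202 = 0.01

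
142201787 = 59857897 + 82343890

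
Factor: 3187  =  3187^1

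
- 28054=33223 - 61277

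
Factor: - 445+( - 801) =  - 1246 = -2^1*7^1*89^1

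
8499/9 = 2833/3 = 944.33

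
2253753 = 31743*71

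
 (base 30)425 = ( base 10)3665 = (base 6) 24545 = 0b111001010001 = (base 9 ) 5022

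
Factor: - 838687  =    -  838687^1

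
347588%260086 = 87502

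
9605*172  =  1652060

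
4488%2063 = 362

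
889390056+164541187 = 1053931243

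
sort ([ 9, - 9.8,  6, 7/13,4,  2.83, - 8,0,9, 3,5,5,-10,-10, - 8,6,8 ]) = [ - 10, - 10, - 9.8, - 8, - 8,0,7/13,2.83,3,4, 5, 5,6, 6,8, 9,9]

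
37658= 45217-7559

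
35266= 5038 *7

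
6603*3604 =23797212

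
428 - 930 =  -  502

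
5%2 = 1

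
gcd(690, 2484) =138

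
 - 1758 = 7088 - 8846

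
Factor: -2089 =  - 2089^1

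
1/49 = 1/49 = 0.02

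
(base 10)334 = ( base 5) 2314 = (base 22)f4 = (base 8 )516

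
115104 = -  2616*(-44)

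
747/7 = 747/7 = 106.71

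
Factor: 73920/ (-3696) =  - 20 = - 2^2*5^1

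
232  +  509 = 741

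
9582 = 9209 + 373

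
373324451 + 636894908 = 1010219359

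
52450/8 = 6556 + 1/4 =6556.25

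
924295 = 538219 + 386076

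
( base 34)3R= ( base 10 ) 129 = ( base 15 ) 89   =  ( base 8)201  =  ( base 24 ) 59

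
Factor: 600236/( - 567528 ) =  - 679/642 = - 2^( - 1 )*3^(- 1)*7^1 * 97^1*107^( - 1)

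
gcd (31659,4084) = 1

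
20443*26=531518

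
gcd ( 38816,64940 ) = 4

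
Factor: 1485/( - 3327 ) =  - 3^2 * 5^1*11^1*1109^( - 1)= -  495/1109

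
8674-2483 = 6191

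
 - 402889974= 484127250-887017224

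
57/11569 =57/11569 =0.00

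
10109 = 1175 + 8934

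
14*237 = 3318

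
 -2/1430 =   -  1/715 = - 0.00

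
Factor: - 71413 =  - 71413^1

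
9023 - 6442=2581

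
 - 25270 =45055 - 70325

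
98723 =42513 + 56210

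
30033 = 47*639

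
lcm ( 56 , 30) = 840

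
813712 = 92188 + 721524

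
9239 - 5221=4018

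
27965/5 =5593 = 5593.00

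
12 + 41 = 53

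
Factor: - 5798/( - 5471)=2^1*13^1 * 223^1*5471^(-1)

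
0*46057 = 0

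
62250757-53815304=8435453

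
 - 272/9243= - 272/9243 = -  0.03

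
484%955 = 484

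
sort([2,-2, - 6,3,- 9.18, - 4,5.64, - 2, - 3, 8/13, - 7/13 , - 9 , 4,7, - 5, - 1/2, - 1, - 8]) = [ - 9.18, - 9, - 8  , - 6, - 5, - 4, - 3, - 2, - 2, - 1 ,- 7/13, - 1/2,8/13, 2, 3,4, 5.64,7] 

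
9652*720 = 6949440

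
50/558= 25/279 = 0.09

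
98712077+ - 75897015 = 22815062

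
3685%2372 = 1313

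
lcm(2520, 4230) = 118440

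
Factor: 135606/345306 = 13^( - 1 )* 19^( - 1 )*97^1 = 97/247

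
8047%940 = 527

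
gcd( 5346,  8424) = 162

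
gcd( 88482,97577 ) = 1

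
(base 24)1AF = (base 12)593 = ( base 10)831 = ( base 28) 11j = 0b1100111111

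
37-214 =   -  177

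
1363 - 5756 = -4393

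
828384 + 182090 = 1010474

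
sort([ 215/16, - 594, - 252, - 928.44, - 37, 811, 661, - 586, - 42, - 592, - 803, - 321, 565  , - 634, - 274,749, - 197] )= [ - 928.44,-803, - 634,-594, - 592,-586, - 321, - 274, - 252, -197, - 42,-37,215/16,565,661,749,811 ] 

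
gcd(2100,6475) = 175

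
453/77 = 5 + 68/77 = 5.88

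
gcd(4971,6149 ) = 1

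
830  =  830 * 1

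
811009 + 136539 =947548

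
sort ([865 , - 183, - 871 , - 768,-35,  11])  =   [-871,-768,-183,-35, 11, 865 ] 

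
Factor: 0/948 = 0^1=0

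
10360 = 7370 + 2990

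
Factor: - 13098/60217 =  - 2^1*3^1*37^1*59^1*60217^( -1 ) 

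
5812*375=2179500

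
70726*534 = 37767684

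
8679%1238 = 13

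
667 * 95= 63365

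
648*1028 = 666144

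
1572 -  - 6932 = 8504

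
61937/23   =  2692+21/23 =2692.91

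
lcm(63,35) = 315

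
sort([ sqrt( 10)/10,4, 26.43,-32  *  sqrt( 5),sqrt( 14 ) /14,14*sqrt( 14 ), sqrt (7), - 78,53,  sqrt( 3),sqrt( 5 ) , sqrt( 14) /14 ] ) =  [  -  78, -32*sqrt( 5 ),sqrt(14 )/14,sqrt( 14 ) /14,sqrt( 10)/10,sqrt( 3), sqrt( 5), sqrt( 7),4, 26.43,14*sqrt (14),  53 ] 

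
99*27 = 2673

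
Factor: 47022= 2^1*3^1*17^1*461^1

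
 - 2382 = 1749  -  4131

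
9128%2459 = 1751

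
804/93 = 8 + 20/31=8.65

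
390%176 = 38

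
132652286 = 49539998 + 83112288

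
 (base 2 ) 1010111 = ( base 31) 2p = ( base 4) 1113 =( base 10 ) 87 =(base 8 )127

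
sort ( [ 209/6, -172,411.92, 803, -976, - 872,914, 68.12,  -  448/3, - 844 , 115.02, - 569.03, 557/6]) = [ - 976, - 872,-844 ,-569.03, - 172, -448/3,209/6,68.12, 557/6,115.02,  411.92, 803, 914]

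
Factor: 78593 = 78593^1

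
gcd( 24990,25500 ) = 510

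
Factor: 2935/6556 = 2^ ( - 2)*5^1 * 11^(  -  1)*149^( - 1 )*587^1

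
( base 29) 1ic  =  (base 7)4003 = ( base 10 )1375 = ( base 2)10101011111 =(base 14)703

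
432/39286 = 216/19643 = 0.01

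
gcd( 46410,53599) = 91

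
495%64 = 47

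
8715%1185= 420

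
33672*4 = 134688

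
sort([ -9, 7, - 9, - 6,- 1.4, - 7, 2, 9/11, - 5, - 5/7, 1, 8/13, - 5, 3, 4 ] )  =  [-9,-9 , - 7,- 6, - 5, - 5,- 1.4, - 5/7, 8/13, 9/11,1, 2, 3,4,7]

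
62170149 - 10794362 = 51375787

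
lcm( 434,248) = 1736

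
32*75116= 2403712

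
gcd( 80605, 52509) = 1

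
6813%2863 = 1087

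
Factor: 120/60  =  2^1 = 2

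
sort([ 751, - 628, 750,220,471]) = [-628,220,471, 750,751 ] 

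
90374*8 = 722992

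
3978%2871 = 1107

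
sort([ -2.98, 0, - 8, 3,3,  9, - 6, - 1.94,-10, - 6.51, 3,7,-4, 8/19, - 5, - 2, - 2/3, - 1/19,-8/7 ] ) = [-10, - 8, - 6.51, - 6,-5, - 4 , - 2.98,  -  2, - 1.94, - 8/7,-2/3, - 1/19,0, 8/19, 3,3,  3, 7,9]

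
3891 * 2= 7782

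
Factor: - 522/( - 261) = 2 = 2^1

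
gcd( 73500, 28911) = 3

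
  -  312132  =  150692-462824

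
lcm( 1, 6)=6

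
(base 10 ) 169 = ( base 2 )10101001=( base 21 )81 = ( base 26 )6D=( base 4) 2221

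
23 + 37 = 60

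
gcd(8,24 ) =8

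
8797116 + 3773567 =12570683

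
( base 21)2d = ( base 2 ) 110111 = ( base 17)34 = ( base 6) 131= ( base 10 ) 55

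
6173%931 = 587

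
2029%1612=417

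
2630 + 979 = 3609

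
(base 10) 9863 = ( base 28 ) cg7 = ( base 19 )1862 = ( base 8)23207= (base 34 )8i3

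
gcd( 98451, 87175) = 1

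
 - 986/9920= - 493/4960 = - 0.10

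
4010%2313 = 1697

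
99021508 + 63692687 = 162714195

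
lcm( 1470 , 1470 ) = 1470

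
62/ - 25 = -3 + 13/25 = -2.48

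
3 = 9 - 6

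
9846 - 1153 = 8693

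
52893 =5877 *9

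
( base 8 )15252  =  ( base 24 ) BKA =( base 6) 51334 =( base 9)10324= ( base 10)6826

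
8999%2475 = 1574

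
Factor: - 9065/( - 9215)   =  7^2*19^(-1 ) * 37^1*97^ ( - 1 ) = 1813/1843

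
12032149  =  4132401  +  7899748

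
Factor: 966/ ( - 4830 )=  - 5^( - 1 ) = - 1/5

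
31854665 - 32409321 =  - 554656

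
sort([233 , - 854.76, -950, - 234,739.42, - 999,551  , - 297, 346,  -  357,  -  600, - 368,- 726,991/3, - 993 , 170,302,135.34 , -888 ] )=[ - 999, -993, - 950,  -  888,  -  854.76,- 726 , - 600,- 368, - 357,- 297,  -  234,135.34, 170, 233,302 , 991/3, 346,551,739.42 ]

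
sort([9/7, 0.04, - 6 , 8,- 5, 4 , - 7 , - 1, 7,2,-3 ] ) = [-7,  -  6, - 5, - 3,-1, 0.04,9/7, 2,4,7, 8]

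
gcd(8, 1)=1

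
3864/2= 1932 = 1932.00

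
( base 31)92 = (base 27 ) ab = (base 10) 281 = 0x119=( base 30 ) 9B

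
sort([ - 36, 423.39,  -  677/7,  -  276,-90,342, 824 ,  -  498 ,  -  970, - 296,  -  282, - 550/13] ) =[  -  970, -498 ,- 296, - 282,-276, - 677/7 , - 90,-550/13,-36, 342,423.39,824] 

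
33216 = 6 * 5536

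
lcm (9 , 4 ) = 36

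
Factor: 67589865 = 3^2*5^1*7^3*29^1 * 151^1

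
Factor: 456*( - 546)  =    -  2^4* 3^2*7^1*13^1 * 19^1 = - 248976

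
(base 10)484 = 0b111100100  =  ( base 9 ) 587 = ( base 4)13210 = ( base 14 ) 268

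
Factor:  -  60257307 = -3^1*11^1*101^2*179^1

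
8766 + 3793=12559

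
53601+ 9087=62688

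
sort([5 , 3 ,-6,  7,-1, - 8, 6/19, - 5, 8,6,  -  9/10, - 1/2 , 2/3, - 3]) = [-8, - 6, - 5, - 3,-1, - 9/10, - 1/2, 6/19 , 2/3, 3,5,6, 7, 8]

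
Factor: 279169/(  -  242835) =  - 3^(-1)*5^(-1) *11^1*41^1*619^1*16189^(-1)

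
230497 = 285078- 54581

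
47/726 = 47/726 = 0.06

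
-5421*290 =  - 1572090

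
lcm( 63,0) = 0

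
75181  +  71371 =146552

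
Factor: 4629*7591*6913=3^1*31^1*223^1*1543^1*7591^1 = 242914102707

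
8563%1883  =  1031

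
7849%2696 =2457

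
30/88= 15/44 = 0.34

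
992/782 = 1  +  105/391 =1.27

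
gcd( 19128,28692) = 9564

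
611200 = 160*3820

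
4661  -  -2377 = 7038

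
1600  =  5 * 320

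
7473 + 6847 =14320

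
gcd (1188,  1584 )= 396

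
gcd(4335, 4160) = 5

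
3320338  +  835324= 4155662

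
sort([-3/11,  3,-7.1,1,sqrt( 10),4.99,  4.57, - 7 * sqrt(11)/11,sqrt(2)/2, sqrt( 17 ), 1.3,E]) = [ - 7.1, - 7*sqrt (11) /11,- 3/11,sqrt(2 )/2, 1,1.3,  E,3, sqrt(10), sqrt(17), 4.57,4.99 ] 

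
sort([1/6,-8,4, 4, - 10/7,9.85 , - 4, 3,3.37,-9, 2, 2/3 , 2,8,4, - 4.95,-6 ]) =[ - 9,-8 ,-6,  -  4.95,-4,-10/7,1/6, 2/3, 2,2,3 , 3.37,4,4 , 4,  8 , 9.85 ] 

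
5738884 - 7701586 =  - 1962702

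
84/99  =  28/33= 0.85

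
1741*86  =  149726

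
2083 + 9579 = 11662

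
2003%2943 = 2003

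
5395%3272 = 2123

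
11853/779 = 15 +168/779=15.22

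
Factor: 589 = 19^1 * 31^1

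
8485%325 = 35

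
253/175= 1 + 78/175 = 1.45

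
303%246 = 57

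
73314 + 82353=155667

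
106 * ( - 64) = - 6784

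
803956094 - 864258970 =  - 60302876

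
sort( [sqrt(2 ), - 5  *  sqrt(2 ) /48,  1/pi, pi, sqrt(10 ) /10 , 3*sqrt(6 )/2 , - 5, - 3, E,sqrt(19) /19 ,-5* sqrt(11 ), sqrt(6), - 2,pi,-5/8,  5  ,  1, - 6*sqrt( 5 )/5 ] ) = [ - 5*  sqrt (11), - 5,  -  3, - 6*sqrt( 5 ) /5, - 2, - 5/8,  -  5*sqrt(2 )/48,sqrt(19 )/19, sqrt(10 ) /10 , 1/pi,1 , sqrt(2 ) , sqrt(6 ),E, pi, pi , 3*sqrt( 6 )/2, 5 ]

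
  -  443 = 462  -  905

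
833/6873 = 833/6873  =  0.12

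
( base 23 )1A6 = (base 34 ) MH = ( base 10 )765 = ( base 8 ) 1375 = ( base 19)225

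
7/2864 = 7/2864 = 0.00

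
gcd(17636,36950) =2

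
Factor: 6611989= 6611989^1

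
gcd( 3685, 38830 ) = 55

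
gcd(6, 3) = 3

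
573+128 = 701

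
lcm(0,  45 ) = 0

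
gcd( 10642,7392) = 2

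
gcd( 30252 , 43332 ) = 12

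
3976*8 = 31808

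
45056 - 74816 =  - 29760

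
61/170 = 61/170 = 0.36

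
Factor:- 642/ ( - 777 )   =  214/259 = 2^1*7^ ( - 1)*37^(-1 )*107^1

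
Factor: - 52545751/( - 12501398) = 2^( - 1) * 7^( - 1)*13^ ( - 1 )*71^1*149^( - 1) * 199^1 * 461^ ( - 1 )*3719^1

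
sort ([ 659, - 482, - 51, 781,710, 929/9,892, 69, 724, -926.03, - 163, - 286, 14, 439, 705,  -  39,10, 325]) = [ - 926.03, - 482, - 286, - 163, - 51, - 39,  10,14,  69, 929/9,325,439, 659,705, 710,724, 781, 892]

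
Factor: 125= 5^3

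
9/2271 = 3/757 = 0.00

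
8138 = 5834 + 2304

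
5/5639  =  5/5639 = 0.00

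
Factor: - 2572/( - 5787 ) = 4/9 = 2^2 * 3^( - 2)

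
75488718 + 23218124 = 98706842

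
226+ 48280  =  48506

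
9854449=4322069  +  5532380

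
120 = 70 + 50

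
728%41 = 31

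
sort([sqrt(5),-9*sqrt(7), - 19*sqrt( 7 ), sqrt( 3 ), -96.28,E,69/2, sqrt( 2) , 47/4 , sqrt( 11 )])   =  [ - 96.28, - 19*sqrt(7 ), - 9*sqrt( 7 ),sqrt( 2 ), sqrt( 3),  sqrt ( 5 ),E, sqrt (11 ), 47/4, 69/2] 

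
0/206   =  0 =0.00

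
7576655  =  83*91285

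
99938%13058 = 8532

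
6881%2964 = 953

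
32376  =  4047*8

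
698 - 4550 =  - 3852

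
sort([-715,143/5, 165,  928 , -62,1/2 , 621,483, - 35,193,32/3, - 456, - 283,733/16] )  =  [- 715, - 456,-283,  -  62, - 35, 1/2, 32/3,  143/5,  733/16,165,193,483, 621,928 ]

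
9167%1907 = 1539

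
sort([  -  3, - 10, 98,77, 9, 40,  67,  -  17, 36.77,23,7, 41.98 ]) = [ - 17,  -  10, - 3,7 , 9, 23, 36.77,40, 41.98, 67 , 77,98 ] 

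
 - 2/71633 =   -  1 + 71631/71633 = - 0.00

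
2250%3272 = 2250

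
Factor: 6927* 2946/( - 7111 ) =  - 2^1 * 3^2*13^(-1 )* 491^1*547^ (  -  1)*2309^1 = - 20406942/7111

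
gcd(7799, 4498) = 1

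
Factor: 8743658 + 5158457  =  5^1*43^1 * 64661^1 = 13902115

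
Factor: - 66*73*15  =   - 72270 = - 2^1*3^2* 5^1*11^1* 73^1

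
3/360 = 1/120=   0.01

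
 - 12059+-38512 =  - 50571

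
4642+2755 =7397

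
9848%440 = 168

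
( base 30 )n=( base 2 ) 10111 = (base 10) 23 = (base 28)n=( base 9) 25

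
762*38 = 28956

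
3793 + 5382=9175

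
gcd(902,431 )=1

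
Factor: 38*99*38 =2^2*3^2 * 11^1 * 19^2 = 142956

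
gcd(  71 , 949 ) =1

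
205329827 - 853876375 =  -648546548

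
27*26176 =706752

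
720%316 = 88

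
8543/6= 8543/6 = 1423.83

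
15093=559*27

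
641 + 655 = 1296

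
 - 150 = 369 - 519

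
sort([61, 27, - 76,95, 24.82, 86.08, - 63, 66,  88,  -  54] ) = [ - 76, - 63, - 54, 24.82, 27, 61, 66, 86.08, 88, 95 ]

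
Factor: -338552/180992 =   -  419/224=   - 2^ ( - 5)*7^(-1)*419^1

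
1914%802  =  310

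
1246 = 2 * 623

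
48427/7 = 6918 + 1/7 =6918.14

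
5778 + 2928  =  8706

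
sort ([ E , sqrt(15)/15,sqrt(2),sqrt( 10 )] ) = [ sqrt( 15)/15, sqrt(2),E,sqrt (10)]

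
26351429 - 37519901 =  - 11168472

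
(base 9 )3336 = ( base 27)3A6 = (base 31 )2HE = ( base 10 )2463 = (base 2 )100110011111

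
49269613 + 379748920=429018533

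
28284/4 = 7071 = 7071.00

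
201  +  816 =1017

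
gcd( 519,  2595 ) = 519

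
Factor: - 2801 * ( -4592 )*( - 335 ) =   -  4308834320 = - 2^4*5^1* 7^1*41^1 * 67^1* 2801^1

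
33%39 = 33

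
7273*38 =276374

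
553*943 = 521479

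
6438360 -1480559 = 4957801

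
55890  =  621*90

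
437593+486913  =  924506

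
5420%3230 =2190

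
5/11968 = 5/11968=0.00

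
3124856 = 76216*41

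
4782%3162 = 1620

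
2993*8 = 23944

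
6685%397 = 333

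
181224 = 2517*72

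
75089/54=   1390 + 29/54  =  1390.54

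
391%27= 13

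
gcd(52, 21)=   1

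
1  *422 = 422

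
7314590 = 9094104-1779514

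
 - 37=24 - 61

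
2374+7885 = 10259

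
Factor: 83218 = 2^1*41609^1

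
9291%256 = 75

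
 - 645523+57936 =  - 587587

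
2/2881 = 2/2881 =0.00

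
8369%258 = 113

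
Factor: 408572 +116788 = 2^4  *  3^1*5^1 * 11^1*199^1 = 525360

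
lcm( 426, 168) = 11928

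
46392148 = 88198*526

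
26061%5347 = 4673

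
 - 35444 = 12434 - 47878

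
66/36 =1+5/6 =1.83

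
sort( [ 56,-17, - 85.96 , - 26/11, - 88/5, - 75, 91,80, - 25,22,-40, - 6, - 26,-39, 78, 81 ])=[ - 85.96 ,-75, - 40, - 39,  -  26, - 25,  -  88/5, - 17, - 6, - 26/11,22, 56,78,80,81, 91]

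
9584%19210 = 9584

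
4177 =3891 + 286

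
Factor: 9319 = 9319^1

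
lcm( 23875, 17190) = 429750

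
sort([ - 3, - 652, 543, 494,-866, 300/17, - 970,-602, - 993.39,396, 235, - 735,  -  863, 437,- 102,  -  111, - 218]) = [ - 993.39, - 970 , - 866, - 863,-735,  -  652,-602, - 218, - 111, - 102,-3, 300/17,235,396,437,  494,543] 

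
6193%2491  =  1211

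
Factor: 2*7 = 2^1*7^1 = 14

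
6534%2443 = 1648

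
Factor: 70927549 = 7^2*11^1* 131591^1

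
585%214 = 157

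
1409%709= 700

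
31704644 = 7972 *3977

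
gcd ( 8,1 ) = 1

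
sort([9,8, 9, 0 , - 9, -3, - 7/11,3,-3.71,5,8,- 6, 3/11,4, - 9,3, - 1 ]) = [ - 9, - 9, -6, - 3.71, - 3,-1,- 7/11, 0,3/11, 3, 3 , 4, 5,  8,8,  9, 9]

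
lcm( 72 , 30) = 360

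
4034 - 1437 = 2597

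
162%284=162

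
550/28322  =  275/14161 = 0.02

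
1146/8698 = 573/4349 = 0.13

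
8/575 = 8/575= 0.01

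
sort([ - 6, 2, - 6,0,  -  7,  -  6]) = [  -  7,- 6, - 6, - 6,0 , 2 ] 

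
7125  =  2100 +5025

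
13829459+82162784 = 95992243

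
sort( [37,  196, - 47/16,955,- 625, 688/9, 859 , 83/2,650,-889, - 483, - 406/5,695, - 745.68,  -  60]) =[ - 889, - 745.68,  -  625, - 483, - 406/5, - 60 , - 47/16,37,83/2 , 688/9, 196, 650, 695,859 , 955] 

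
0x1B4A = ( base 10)6986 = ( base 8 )15512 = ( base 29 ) 88Q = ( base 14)2790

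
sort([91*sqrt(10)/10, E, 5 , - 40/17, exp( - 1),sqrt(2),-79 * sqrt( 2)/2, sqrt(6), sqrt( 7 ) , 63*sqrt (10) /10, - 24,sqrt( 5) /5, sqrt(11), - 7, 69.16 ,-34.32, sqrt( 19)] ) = [ - 79 * sqrt (2)/2, - 34.32, - 24, - 7, - 40/17, exp (-1 ),sqrt ( 5 )/5, sqrt(2), sqrt ( 6),sqrt( 7), E, sqrt( 11 ), sqrt(19),5, 63*sqrt(10 )/10,  91*sqrt(10)/10, 69.16 ]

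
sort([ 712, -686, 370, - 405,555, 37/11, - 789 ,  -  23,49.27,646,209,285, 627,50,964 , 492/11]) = [ - 789, - 686, - 405, - 23, 37/11, 492/11,  49.27,  50, 209, 285 , 370,555,627,646 , 712,964]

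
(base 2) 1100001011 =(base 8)1413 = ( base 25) 164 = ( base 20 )1ij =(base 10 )779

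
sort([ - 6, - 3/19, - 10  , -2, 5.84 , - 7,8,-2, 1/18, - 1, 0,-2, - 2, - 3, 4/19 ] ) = [ - 10, - 7,-6, - 3, -2,- 2, - 2,-2, - 1, - 3/19,0, 1/18,4/19 , 5.84, 8 ]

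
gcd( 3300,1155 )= 165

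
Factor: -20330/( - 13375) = 2^1*5^( -2)*19^1 = 38/25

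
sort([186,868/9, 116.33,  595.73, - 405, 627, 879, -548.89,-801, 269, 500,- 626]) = [ - 801,-626, - 548.89, - 405 , 868/9,116.33,186, 269, 500, 595.73 , 627,879 ]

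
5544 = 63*88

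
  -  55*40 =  - 2200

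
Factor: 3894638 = 2^1*11^1*211^1*839^1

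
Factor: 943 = 23^1*41^1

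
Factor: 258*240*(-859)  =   - 2^5*3^2*5^1*43^1*859^1 = - 53189280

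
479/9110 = 479/9110= 0.05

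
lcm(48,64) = 192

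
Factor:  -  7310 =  - 2^1*5^1 * 17^1 * 43^1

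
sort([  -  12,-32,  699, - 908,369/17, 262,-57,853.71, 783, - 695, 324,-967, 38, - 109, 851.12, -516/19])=[ - 967,-908 ,  -  695 ,-109, - 57 ,-32,- 516/19 , - 12,369/17,38, 262,324 , 699,783,851.12 , 853.71]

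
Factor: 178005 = 3^1*5^1*11867^1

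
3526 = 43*82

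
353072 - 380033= - 26961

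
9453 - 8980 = 473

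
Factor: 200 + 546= 2^1 * 373^1=746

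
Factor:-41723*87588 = - 3654434124= - 2^2*3^3 *11^1*811^1*3793^1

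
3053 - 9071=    - 6018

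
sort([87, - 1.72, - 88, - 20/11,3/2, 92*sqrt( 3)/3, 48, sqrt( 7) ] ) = [ - 88, - 20/11, - 1.72, 3/2,sqrt( 7 ),48, 92*sqrt( 3)/3,87] 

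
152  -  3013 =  - 2861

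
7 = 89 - 82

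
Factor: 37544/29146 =2^2*19^1*59^(  -  1)  =  76/59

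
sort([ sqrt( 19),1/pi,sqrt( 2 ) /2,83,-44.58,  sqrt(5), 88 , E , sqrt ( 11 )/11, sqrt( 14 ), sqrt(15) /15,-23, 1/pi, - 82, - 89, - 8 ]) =[ - 89, - 82, - 44.58,  -  23,-8,sqrt( 15 ) /15,sqrt(11) /11 , 1/pi,1/pi, sqrt( 2) /2,sqrt (5 ),E,sqrt(14 ), sqrt ( 19),83,88]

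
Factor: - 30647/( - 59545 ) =5^(  -  1 )*19^1*1613^1*11909^( - 1)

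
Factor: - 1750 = -2^1 *5^3*7^1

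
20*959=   19180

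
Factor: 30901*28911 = 893378811 = 3^1*13^1 * 23^1*419^1*2377^1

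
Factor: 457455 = 3^1 * 5^1*30497^1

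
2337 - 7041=  -  4704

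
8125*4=32500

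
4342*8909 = 38682878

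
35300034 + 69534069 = 104834103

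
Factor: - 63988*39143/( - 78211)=2^2*7^(-1)*13^1*17^1*941^1*3011^1*11173^(-1 ) = 2504682284/78211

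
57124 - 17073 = 40051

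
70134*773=54213582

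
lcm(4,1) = 4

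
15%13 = 2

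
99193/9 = 99193/9 = 11021.44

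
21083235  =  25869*815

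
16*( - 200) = -3200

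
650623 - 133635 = 516988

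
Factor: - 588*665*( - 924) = 361302480 = 2^4*3^2*5^1*7^4*11^1*19^1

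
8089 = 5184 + 2905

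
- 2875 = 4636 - 7511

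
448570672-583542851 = -134972179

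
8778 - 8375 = 403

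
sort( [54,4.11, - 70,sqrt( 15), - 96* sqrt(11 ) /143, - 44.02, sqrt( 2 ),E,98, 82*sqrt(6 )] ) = [ - 70, - 44.02,  -  96*sqrt ( 11 )/143,sqrt( 2),E,sqrt(15 ),4.11,54 , 98,  82*sqrt ( 6 )] 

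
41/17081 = 41/17081 = 0.00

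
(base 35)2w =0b1100110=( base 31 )39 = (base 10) 102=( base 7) 204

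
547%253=41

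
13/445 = 13/445  =  0.03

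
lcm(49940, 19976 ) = 99880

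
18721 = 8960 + 9761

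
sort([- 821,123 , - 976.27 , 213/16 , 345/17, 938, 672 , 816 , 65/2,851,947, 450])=[ - 976.27 ,-821,  213/16,345/17, 65/2, 123,450,  672, 816, 851, 938,947]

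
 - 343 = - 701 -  - 358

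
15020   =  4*3755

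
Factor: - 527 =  - 17^1 * 31^1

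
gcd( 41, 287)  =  41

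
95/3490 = 19/698 =0.03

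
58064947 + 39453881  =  97518828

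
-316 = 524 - 840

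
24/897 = 8/299 = 0.03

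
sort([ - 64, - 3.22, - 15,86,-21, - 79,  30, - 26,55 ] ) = [ - 79, - 64, - 26,  -  21, - 15, - 3.22,30,  55, 86 ] 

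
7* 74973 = 524811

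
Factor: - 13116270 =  -2^1*3^1*5^1*19^1*23011^1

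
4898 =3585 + 1313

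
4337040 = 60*72284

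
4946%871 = 591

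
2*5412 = 10824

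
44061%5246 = 2093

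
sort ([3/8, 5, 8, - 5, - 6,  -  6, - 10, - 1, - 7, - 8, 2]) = [- 10, - 8, - 7, - 6, - 6 , - 5, - 1,  3/8,  2, 5,8 ] 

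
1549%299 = 54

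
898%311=276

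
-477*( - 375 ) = 178875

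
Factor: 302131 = 431^1*701^1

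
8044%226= 134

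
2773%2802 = 2773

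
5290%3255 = 2035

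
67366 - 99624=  - 32258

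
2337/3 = 779  =  779.00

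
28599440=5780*4948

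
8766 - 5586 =3180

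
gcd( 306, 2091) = 51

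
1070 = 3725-2655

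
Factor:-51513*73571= - 3789862923 = -3^1*7^1*11^1*223^1*73571^1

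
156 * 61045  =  9523020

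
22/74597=22/74597 = 0.00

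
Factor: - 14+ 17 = 3^1 = 3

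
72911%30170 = 12571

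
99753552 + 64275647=164029199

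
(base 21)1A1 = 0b1010001100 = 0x28c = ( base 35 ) IM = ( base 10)652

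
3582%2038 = 1544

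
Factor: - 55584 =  - 2^5*3^2  *193^1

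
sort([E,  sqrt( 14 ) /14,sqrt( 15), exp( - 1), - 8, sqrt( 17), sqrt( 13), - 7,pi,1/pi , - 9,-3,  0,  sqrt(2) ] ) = [ - 9, - 8, -7, - 3 , 0, sqrt( 14) /14,1/pi, exp(  -  1), sqrt(2),E, pi, sqrt( 13),sqrt( 15 ), sqrt( 17) ]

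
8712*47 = 409464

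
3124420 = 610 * 5122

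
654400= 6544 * 100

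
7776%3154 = 1468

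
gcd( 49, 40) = 1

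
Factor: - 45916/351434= -2^1*13^1*199^( - 1) = - 26/199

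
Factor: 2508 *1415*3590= 2^3*3^1*5^2*11^1 * 19^1*283^1*359^1= 12740263800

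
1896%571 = 183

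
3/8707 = 3/8707 = 0.00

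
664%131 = 9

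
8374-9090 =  - 716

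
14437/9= 1604+1/9  =  1604.11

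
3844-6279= - 2435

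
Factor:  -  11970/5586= -3^1*5^1 * 7^( - 1) = - 15/7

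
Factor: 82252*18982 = 2^3*9491^1*20563^1 = 1561307464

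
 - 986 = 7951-8937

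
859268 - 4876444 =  - 4017176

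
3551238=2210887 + 1340351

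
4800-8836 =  - 4036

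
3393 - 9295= - 5902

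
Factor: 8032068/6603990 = 1338678/1100665 = 2^1*3^2*5^(-1)*11^1*17^( - 1) * 23^( - 1 )*563^ ( - 1)*6761^1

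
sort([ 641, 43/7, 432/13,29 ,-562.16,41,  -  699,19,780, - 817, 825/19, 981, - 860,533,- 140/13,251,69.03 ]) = [ - 860,-817, - 699,-562.16, - 140/13, 43/7,19,29,432/13,41,825/19, 69.03,251,533,641, 780, 981 ] 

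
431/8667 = 431/8667 = 0.05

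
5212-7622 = - 2410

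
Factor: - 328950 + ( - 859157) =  - 1188107  =  - 37^1*163^1*197^1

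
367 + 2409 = 2776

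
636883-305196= 331687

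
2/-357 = - 2/357 = - 0.01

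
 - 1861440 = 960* ( -1939)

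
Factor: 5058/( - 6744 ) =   -  2^(-2)*3^1= -3/4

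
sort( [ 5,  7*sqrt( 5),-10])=[ - 10,5, 7*sqrt(5 )]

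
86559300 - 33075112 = 53484188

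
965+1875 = 2840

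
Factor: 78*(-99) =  - 7722 = - 2^1*3^3*11^1*13^1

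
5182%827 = 220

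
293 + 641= 934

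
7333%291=58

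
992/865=1 + 127/865 = 1.15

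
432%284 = 148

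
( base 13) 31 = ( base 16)28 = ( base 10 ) 40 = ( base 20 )20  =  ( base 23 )1h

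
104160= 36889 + 67271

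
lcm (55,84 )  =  4620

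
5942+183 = 6125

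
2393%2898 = 2393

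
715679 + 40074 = 755753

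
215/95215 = 43/19043 = 0.00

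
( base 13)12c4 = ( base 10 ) 2695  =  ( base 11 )2030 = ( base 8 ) 5207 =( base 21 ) 627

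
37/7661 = 37/7661  =  0.00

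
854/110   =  7+ 42/55 = 7.76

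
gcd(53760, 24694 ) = 2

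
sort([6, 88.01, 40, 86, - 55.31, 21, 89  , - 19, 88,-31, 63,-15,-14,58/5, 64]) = [- 55.31, - 31, - 19, - 15, - 14, 6 , 58/5, 21,40, 63, 64,86, 88 , 88.01,89] 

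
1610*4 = 6440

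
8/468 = 2/117 = 0.02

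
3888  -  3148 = 740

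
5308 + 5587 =10895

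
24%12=0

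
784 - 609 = 175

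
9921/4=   9921/4 = 2480.25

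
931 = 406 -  - 525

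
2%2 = 0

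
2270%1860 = 410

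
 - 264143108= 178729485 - 442872593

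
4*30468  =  121872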